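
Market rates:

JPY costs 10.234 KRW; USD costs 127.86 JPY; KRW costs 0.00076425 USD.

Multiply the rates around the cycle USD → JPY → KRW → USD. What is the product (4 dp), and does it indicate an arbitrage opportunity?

Around USD → JPY → KRW → USD: 1 × 127.86 × 10.234 × 0.00076425 = 1.000036
Product ≈ 1 (deviation 0.004%, within rounding noise).

1.0000 (no arbitrage)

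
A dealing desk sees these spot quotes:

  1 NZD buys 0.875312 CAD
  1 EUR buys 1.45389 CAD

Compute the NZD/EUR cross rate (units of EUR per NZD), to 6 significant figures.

NZD/EUR = 0.602048

1 NZD × 0.875312 = 0.875312 CAD
0.875312 CAD ÷ 1.45389 = 0.602048 EUR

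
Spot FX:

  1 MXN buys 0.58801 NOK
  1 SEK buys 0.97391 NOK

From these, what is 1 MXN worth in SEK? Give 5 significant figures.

MXN/SEK = 0.60376

1 MXN × 0.58801 = 0.58801 NOK
0.58801 NOK ÷ 0.97391 = 0.603762 SEK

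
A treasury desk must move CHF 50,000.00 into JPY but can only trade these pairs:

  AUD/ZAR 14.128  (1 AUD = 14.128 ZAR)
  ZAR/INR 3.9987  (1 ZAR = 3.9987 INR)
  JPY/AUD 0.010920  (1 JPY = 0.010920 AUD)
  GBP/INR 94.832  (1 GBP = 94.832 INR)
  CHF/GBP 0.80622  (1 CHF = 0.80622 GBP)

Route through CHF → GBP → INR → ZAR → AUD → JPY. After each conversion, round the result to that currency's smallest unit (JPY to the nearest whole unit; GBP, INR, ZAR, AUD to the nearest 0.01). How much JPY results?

JPY 6,196,641

CHF 50,000.00 × 0.80622 = GBP 40,311.00
GBP 40,311.00 × 94.832 = INR 3,822,772.75
INR 3,822,772.75 ÷ 3.9987 = ZAR 956,003.89
ZAR 956,003.89 ÷ 14.128 = AUD 67,667.32
AUD 67,667.32 ÷ 0.010920 = JPY 6,196,641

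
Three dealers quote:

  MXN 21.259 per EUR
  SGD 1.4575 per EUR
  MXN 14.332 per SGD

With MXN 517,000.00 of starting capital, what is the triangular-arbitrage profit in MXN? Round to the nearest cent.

Profit: MXN 9,160.22

Profitable loop is MXN → SGD → EUR → MXN:
MXN 517,000.00 ÷ 14.332 = SGD 36,073.12
SGD 36,073.12 ÷ 1.4575 = EUR 24,750.00
EUR 24,750.00 × 21.259 = MXN 526,160.22
Profit = MXN 526,160.22 − MXN 517,000.00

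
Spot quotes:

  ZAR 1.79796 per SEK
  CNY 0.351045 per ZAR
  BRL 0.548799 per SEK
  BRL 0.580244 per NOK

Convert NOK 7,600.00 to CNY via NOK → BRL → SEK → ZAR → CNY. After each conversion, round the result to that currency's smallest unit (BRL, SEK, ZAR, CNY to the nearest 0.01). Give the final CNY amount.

CNY 5,071.70

NOK 7,600.00 × 0.580244 = BRL 4,409.85
BRL 4,409.85 ÷ 0.548799 = SEK 8,035.46
SEK 8,035.46 × 1.79796 = ZAR 14,447.44
ZAR 14,447.44 × 0.351045 = CNY 5,071.70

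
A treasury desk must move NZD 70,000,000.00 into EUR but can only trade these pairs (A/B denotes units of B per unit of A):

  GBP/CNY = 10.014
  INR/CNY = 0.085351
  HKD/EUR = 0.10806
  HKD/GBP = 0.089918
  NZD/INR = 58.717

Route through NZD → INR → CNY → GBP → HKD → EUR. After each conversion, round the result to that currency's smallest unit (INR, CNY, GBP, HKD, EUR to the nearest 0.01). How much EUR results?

NZD 70,000,000.00 × 58.717 = INR 4,110,190,000.00
INR 4,110,190,000.00 × 0.085351 = CNY 350,808,826.69
CNY 350,808,826.69 ÷ 10.014 = GBP 35,031,838.10
GBP 35,031,838.10 ÷ 0.089918 = HKD 389,597,612.27
HKD 389,597,612.27 × 0.10806 = EUR 42,099,917.98

EUR 42,099,917.98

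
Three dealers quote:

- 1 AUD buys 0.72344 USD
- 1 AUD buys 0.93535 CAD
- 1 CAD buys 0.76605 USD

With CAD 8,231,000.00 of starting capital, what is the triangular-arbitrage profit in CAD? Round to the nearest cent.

Profit: CAD 79,436.82

Profitable loop is CAD → AUD → USD → CAD:
CAD 8,231,000.00 ÷ 0.93535 = AUD 8,799,914.47
AUD 8,799,914.47 × 0.72344 = USD 6,366,210.12
USD 6,366,210.12 ÷ 0.76605 = CAD 8,310,436.82
Profit = CAD 8,310,436.82 − CAD 8,231,000.00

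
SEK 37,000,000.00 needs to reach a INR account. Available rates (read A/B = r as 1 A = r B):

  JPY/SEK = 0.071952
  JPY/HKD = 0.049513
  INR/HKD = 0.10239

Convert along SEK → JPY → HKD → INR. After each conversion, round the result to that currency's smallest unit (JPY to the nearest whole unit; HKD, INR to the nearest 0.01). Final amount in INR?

SEK 37,000,000.00 ÷ 0.071952 = JPY 514,231,710
JPY 514,231,710 × 0.049513 = HKD 25,461,154.66
HKD 25,461,154.66 ÷ 0.10239 = INR 248,668,372.50

INR 248,668,372.50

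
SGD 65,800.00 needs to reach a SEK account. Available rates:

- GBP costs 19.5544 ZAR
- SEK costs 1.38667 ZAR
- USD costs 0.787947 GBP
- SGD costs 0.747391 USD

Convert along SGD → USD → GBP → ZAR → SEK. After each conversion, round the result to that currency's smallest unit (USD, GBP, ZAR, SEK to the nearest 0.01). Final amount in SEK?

SEK 546,439.63

SGD 65,800.00 × 0.747391 = USD 49,178.33
USD 49,178.33 × 0.787947 = GBP 38,749.92
GBP 38,749.92 × 19.5544 = ZAR 757,731.44
ZAR 757,731.44 ÷ 1.38667 = SEK 546,439.63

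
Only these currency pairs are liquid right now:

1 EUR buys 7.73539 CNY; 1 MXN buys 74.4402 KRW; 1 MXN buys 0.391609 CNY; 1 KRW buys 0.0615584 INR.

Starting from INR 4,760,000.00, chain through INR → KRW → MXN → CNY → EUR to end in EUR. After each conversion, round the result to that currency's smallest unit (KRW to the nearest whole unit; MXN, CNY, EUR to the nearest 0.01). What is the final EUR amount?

EUR 52,587.50

INR 4,760,000.00 ÷ 0.0615584 = KRW 77,324,947
KRW 77,324,947 ÷ 74.4402 = MXN 1,038,752.54
MXN 1,038,752.54 × 0.391609 = CNY 406,784.84
CNY 406,784.84 ÷ 7.73539 = EUR 52,587.50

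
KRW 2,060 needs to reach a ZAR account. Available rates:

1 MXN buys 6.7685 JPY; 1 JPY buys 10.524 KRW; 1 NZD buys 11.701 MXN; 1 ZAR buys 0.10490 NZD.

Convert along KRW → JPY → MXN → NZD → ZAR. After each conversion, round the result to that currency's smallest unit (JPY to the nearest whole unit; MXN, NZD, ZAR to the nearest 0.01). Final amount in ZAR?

KRW 2,060 ÷ 10.524 = JPY 196
JPY 196 ÷ 6.7685 = MXN 28.96
MXN 28.96 ÷ 11.701 = NZD 2.48
NZD 2.48 ÷ 0.10490 = ZAR 23.64

ZAR 23.64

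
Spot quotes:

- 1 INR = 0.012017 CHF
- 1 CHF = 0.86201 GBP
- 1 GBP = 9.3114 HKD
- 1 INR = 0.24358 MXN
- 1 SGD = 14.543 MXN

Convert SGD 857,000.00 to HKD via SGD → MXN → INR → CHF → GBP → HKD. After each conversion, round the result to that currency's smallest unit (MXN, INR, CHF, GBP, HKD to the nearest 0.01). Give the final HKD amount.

SGD 857,000.00 × 14.543 = MXN 12,463,351.00
MXN 12,463,351.00 ÷ 0.24358 = INR 51,167,382.38
INR 51,167,382.38 × 0.012017 = CHF 614,878.43
CHF 614,878.43 × 0.86201 = GBP 530,031.36
GBP 530,031.36 × 9.3114 = HKD 4,935,334.01

HKD 4,935,334.01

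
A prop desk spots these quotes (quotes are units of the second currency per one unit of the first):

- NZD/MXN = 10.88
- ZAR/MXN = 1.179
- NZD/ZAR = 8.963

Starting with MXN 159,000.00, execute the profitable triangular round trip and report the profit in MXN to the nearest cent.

Profitable loop is MXN → ZAR → NZD → MXN:
MXN 159,000.00 ÷ 1.179 = ZAR 134,860.05
ZAR 134,860.05 ÷ 8.963 = NZD 15,046.31
NZD 15,046.31 × 10.88 = MXN 163,703.82
Profit = MXN 163,703.82 − MXN 159,000.00

Profit: MXN 4,703.82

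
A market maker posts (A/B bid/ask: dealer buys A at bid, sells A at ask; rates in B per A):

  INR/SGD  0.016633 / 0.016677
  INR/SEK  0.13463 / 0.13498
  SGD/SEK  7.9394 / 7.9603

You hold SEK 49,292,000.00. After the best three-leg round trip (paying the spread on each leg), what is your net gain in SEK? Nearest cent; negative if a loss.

Net profit: SEK 696,593.97

Best loop SEK → SGD → INR → SEK:
SEK 49,292,000.00 ÷ 7.9603 (buy SGD at ask) = SGD 6,192,228.94
SGD 6,192,228.94 ÷ 0.016677 (buy INR at ask) = INR 371,303,527.98
INR 371,303,527.98 × 0.13463 (sell INR at bid) = SEK 49,988,593.97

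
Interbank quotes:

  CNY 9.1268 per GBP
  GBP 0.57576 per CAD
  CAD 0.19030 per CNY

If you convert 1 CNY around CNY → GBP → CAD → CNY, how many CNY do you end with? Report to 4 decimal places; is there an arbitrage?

1.0000 (no arbitrage)

Around CNY → GBP → CAD → CNY: 1 ÷ 9.1268 ÷ 0.57576 ÷ 0.19030 = 1.000003
Product ≈ 1 (deviation 0.000%, within rounding noise).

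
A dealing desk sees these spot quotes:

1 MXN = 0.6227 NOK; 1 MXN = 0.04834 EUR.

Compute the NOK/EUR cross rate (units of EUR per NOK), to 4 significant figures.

1 NOK ÷ 0.6227 = 1.60591 MXN
1.60591 MXN × 0.04834 = 0.0776297 EUR

NOK/EUR = 0.07763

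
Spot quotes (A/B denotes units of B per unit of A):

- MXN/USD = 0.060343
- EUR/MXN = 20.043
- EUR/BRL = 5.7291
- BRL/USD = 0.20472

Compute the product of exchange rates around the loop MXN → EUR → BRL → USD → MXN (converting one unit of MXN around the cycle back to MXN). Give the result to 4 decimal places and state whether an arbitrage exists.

0.9697 (arbitrage exists)

Around MXN → EUR → BRL → USD → MXN: 1 ÷ 20.043 × 5.7291 × 0.20472 ÷ 0.060343 = 0.969744
Product < 1; profitable direction is MXN → USD → BRL → EUR → MXN.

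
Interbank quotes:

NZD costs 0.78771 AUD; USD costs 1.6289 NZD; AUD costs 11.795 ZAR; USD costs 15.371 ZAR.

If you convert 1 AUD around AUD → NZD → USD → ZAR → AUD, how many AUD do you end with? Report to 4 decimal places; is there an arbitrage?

1.0156 (arbitrage exists)

Around AUD → NZD → USD → ZAR → AUD: 1 ÷ 0.78771 ÷ 1.6289 × 15.371 ÷ 11.795 = 1.015648
Product > 1; profitable direction is AUD → NZD → USD → ZAR → AUD.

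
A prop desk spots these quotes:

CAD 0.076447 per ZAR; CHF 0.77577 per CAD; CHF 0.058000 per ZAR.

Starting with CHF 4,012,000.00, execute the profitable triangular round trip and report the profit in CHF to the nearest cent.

Profit: CHF 90,290.00

Profitable loop is CHF → ZAR → CAD → CHF:
CHF 4,012,000.00 ÷ 0.058000 = ZAR 69,172,413.79
ZAR 69,172,413.79 × 0.076447 = CAD 5,288,023.52
CAD 5,288,023.52 × 0.77577 = CHF 4,102,290.00
Profit = CHF 4,102,290.00 − CHF 4,012,000.00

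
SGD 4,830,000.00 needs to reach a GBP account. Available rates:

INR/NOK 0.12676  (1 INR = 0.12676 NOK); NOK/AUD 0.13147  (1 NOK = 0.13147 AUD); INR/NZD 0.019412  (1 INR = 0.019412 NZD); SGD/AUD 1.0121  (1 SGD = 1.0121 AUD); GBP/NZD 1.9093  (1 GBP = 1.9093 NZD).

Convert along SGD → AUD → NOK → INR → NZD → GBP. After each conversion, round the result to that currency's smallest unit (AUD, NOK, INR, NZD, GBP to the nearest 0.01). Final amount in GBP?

GBP 2,982,344.25

SGD 4,830,000.00 × 1.0121 = AUD 4,888,443.00
AUD 4,888,443.00 ÷ 0.13147 = NOK 37,182,954.29
NOK 37,182,954.29 ÷ 0.12676 = INR 293,333,498.66
INR 293,333,498.66 × 0.019412 = NZD 5,694,189.88
NZD 5,694,189.88 ÷ 1.9093 = GBP 2,982,344.25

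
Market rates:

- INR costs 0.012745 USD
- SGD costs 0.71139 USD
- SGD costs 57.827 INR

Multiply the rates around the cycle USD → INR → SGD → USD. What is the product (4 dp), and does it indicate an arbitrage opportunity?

Around USD → INR → SGD → USD: 1 ÷ 0.012745 ÷ 57.827 × 0.71139 = 0.965244
Product < 1; profitable direction is USD → SGD → INR → USD.

0.9652 (arbitrage exists)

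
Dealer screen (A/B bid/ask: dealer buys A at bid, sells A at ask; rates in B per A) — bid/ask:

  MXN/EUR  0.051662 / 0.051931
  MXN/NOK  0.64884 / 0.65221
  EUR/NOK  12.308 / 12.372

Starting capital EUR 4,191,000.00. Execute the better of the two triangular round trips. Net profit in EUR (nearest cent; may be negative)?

Best loop EUR → MXN → NOK → EUR:
EUR 4,191,000.00 ÷ 0.051931 (buy MXN at ask) = MXN 80,703,240.84
MXN 80,703,240.84 × 0.64884 (sell MXN at bid) = NOK 52,363,490.79
NOK 52,363,490.79 ÷ 12.372 (buy EUR at ask) = EUR 4,232,419.24

Net profit: EUR 41,419.24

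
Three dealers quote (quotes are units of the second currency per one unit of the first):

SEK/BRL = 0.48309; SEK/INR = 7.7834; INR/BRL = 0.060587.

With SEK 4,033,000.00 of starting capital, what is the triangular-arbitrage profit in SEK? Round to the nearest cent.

Profitable loop is SEK → BRL → INR → SEK:
SEK 4,033,000.00 × 0.48309 = BRL 1,948,301.97
BRL 1,948,301.97 ÷ 0.060587 = INR 32,157,095.91
INR 32,157,095.91 ÷ 7.7834 = SEK 4,131,497.28
Profit = SEK 4,131,497.28 − SEK 4,033,000.00

Profit: SEK 98,497.28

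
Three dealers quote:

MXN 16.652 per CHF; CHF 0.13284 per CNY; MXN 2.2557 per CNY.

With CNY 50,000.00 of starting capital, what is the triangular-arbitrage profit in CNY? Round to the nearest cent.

Profitable loop is CNY → MXN → CHF → CNY:
CNY 50,000.00 × 2.2557 = MXN 112,785.00
MXN 112,785.00 ÷ 16.652 = CHF 6,773.06
CHF 6,773.06 ÷ 0.13284 = CNY 50,986.60
Profit = CNY 50,986.60 − CNY 50,000.00

Profit: CNY 986.60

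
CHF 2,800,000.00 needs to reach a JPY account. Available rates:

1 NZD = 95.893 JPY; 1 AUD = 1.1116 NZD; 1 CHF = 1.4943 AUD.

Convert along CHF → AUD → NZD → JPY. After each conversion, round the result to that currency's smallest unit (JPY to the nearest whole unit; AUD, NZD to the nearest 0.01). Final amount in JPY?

CHF 2,800,000.00 × 1.4943 = AUD 4,184,040.00
AUD 4,184,040.00 × 1.1116 = NZD 4,650,978.86
NZD 4,650,978.86 × 95.893 = JPY 445,996,316

JPY 445,996,316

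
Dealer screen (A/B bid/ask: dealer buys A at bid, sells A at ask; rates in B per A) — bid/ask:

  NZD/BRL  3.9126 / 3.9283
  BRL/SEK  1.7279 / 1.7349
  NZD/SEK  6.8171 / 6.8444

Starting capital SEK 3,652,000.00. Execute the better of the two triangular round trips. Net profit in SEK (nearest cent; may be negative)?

Net profit: SEK 1,014.02

Best loop SEK → BRL → NZD → SEK:
SEK 3,652,000.00 ÷ 1.7349 (buy BRL at ask) = BRL 2,105,020.46
BRL 2,105,020.46 ÷ 3.9283 (buy NZD at ask) = NZD 535,860.41
NZD 535,860.41 × 6.8171 (sell NZD at bid) = SEK 3,653,014.02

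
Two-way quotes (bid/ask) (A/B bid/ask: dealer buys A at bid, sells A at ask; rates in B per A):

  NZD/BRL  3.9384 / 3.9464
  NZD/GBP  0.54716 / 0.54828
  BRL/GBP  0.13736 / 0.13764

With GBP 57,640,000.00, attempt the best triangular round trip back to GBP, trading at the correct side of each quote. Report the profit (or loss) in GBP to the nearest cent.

Best loop GBP → BRL → NZD → GBP:
GBP 57,640,000.00 ÷ 0.13764 (buy BRL at ask) = BRL 418,773,612.32
BRL 418,773,612.32 ÷ 3.9464 (buy NZD at ask) = NZD 106,115,348.75
NZD 106,115,348.75 × 0.54716 (sell NZD at bid) = GBP 58,062,074.22

Net profit: GBP 422,074.22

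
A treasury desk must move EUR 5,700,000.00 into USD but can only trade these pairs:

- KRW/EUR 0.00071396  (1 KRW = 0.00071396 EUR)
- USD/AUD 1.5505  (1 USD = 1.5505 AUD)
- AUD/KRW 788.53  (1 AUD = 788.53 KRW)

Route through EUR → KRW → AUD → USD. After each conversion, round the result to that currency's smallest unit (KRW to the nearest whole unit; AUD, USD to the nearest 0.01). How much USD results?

EUR 5,700,000.00 ÷ 0.00071396 = KRW 7,983,640,540
KRW 7,983,640,540 ÷ 788.53 = AUD 10,124,713.76
AUD 10,124,713.76 ÷ 1.5505 = USD 6,529,966.95

USD 6,529,966.95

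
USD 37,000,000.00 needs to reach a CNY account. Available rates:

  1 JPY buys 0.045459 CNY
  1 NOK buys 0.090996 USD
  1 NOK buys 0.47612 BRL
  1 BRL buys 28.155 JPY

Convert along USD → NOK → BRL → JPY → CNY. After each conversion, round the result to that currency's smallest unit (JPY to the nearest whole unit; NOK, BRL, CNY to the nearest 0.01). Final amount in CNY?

CNY 247,782,857.25

USD 37,000,000.00 ÷ 0.090996 = NOK 406,611,279.62
NOK 406,611,279.62 × 0.47612 = BRL 193,595,762.45
BRL 193,595,762.45 × 28.155 = JPY 5,450,688,692
JPY 5,450,688,692 × 0.045459 = CNY 247,782,857.25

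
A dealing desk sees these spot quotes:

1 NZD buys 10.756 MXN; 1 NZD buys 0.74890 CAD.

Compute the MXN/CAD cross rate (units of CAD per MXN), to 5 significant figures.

1 MXN ÷ 10.756 = 0.0929714 NZD
0.0929714 NZD × 0.74890 = 0.0696263 CAD

MXN/CAD = 0.069626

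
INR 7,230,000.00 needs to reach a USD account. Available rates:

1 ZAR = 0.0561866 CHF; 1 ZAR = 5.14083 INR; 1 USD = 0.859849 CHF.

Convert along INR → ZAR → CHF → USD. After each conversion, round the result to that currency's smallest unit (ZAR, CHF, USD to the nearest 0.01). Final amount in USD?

INR 7,230,000.00 ÷ 5.14083 = ZAR 1,406,387.68
ZAR 1,406,387.68 × 0.0561866 = CHF 79,020.14
CHF 79,020.14 ÷ 0.859849 = USD 91,900.02

USD 91,900.02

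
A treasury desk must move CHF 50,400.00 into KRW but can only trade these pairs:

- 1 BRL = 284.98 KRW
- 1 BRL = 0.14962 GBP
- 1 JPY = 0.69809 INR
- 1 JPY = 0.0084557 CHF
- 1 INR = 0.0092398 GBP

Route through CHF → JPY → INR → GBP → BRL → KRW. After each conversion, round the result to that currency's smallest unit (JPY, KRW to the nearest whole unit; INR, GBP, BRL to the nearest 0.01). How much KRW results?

KRW 73,228,412

CHF 50,400.00 ÷ 0.0084557 = JPY 5,960,476
JPY 5,960,476 × 0.69809 = INR 4,160,948.69
INR 4,160,948.69 × 0.0092398 = GBP 38,446.33
GBP 38,446.33 ÷ 0.14962 = BRL 256,959.83
BRL 256,959.83 × 284.98 = KRW 73,228,412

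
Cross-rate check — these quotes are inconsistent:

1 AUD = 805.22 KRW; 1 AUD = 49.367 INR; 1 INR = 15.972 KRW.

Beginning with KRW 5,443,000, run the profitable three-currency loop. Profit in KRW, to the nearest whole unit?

Profitable loop is KRW → INR → AUD → KRW:
KRW 5,443,000 ÷ 15.972 = INR 340,783.87
INR 340,783.87 ÷ 49.367 = AUD 6,903.07
AUD 6,903.07 × 805.22 = KRW 5,558,490
Profit = KRW 5,558,490 − KRW 5,443,000

Profit: KRW 115,490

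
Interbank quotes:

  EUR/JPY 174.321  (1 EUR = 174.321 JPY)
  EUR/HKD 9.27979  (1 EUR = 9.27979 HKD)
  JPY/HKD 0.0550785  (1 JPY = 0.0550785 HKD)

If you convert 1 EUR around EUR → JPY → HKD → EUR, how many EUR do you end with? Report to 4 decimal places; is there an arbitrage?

Around EUR → JPY → HKD → EUR: 1 × 174.321 × 0.0550785 ÷ 9.27979 = 1.034650
Product > 1; profitable direction is EUR → JPY → HKD → EUR.

1.0347 (arbitrage exists)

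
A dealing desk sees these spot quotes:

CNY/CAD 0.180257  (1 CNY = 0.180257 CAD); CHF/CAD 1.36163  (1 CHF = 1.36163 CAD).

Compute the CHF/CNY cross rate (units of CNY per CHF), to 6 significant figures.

CHF/CNY = 7.55383

1 CHF × 1.36163 = 1.36163 CAD
1.36163 CAD ÷ 0.180257 = 7.55383 CNY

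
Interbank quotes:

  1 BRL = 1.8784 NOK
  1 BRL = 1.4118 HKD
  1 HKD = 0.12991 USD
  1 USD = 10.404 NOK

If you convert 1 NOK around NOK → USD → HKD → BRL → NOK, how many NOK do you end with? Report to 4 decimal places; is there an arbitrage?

Around NOK → USD → HKD → BRL → NOK: 1 ÷ 10.404 ÷ 0.12991 ÷ 1.4118 × 1.8784 = 0.984401
Product < 1; profitable direction is NOK → BRL → HKD → USD → NOK.

0.9844 (arbitrage exists)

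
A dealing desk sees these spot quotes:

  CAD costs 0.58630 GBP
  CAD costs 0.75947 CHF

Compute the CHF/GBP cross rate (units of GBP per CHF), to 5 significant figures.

1 CHF ÷ 0.75947 = 1.31671 CAD
1.31671 CAD × 0.58630 = 0.771986 GBP

CHF/GBP = 0.77199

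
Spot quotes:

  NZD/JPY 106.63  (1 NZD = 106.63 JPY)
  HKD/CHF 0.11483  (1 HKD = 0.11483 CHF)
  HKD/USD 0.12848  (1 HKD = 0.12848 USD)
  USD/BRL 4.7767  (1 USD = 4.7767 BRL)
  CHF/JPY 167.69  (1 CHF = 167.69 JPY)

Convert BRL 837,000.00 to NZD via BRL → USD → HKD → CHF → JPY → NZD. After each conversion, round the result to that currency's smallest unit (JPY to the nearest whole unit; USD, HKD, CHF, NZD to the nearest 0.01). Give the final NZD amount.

NZD 246,289.04

BRL 837,000.00 ÷ 4.7767 = USD 175,225.57
USD 175,225.57 ÷ 0.12848 = HKD 1,363,835.38
HKD 1,363,835.38 × 0.11483 = CHF 156,609.22
CHF 156,609.22 × 167.69 = JPY 26,261,800
JPY 26,261,800 ÷ 106.63 = NZD 246,289.04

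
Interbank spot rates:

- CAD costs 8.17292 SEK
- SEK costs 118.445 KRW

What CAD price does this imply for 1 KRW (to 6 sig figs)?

KRW/CAD = 0.00103301

1 KRW ÷ 118.445 = 0.00844274 SEK
0.00844274 SEK ÷ 8.17292 = 0.00103301 CAD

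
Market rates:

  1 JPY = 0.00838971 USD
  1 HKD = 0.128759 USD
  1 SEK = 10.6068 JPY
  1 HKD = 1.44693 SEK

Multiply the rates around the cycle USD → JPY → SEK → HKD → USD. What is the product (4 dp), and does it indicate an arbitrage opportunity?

1.0000 (no arbitrage)

Around USD → JPY → SEK → HKD → USD: 1 ÷ 0.00838971 ÷ 10.6068 ÷ 1.44693 × 0.128759 = 0.999997
Product ≈ 1 (deviation 0.000%, within rounding noise).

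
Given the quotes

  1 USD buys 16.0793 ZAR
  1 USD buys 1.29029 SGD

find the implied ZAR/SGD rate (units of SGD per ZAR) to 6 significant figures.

1 ZAR ÷ 16.0793 = 0.0621918 USD
0.0621918 USD × 1.29029 = 0.0802454 SGD

ZAR/SGD = 0.0802454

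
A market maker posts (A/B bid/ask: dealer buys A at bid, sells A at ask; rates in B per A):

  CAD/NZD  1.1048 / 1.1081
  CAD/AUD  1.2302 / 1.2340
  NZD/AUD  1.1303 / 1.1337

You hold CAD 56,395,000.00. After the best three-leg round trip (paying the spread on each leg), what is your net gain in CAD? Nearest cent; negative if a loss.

Net profit: CAD 674,337.96

Best loop CAD → NZD → AUD → CAD:
CAD 56,395,000.00 × 1.1048 (sell CAD at bid) = NZD 62,305,196.00
NZD 62,305,196.00 × 1.1303 (sell NZD at bid) = AUD 70,423,563.04
AUD 70,423,563.04 ÷ 1.2340 (buy CAD at ask) = CAD 57,069,337.96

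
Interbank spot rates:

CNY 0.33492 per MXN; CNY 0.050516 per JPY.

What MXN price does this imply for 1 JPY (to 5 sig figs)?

JPY/MXN = 0.15083

1 JPY × 0.050516 = 0.050516 CNY
0.050516 CNY ÷ 0.33492 = 0.15083 MXN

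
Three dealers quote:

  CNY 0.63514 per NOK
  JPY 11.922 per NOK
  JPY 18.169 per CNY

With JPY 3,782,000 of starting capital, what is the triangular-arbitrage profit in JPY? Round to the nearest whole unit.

Profit: JPY 125,241

Profitable loop is JPY → CNY → NOK → JPY:
JPY 3,782,000 ÷ 18.169 = CNY 208,156.75
CNY 208,156.75 ÷ 0.63514 = NOK 327,733.65
NOK 327,733.65 × 11.922 = JPY 3,907,241
Profit = JPY 3,907,241 − JPY 3,782,000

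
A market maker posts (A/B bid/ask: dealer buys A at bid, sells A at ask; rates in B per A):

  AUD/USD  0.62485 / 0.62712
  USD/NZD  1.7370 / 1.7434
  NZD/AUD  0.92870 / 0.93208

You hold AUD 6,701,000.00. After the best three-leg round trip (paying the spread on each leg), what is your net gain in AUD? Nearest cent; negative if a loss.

Best loop AUD → USD → NZD → AUD:
AUD 6,701,000.00 × 0.62485 (sell AUD at bid) = USD 4,187,119.85
USD 4,187,119.85 × 1.7370 (sell USD at bid) = NZD 7,273,027.18
NZD 7,273,027.18 × 0.92870 (sell NZD at bid) = AUD 6,754,460.34

Net profit: AUD 53,460.34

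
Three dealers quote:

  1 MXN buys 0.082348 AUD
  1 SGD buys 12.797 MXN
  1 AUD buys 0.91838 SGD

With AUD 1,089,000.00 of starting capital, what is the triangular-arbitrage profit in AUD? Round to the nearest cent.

Profit: AUD 36,237.60

Profitable loop is AUD → MXN → SGD → AUD:
AUD 1,089,000.00 ÷ 0.082348 = MXN 13,224,364.89
MXN 13,224,364.89 ÷ 12.797 = SGD 1,033,395.71
SGD 1,033,395.71 ÷ 0.91838 = AUD 1,125,237.60
Profit = AUD 1,125,237.60 − AUD 1,089,000.00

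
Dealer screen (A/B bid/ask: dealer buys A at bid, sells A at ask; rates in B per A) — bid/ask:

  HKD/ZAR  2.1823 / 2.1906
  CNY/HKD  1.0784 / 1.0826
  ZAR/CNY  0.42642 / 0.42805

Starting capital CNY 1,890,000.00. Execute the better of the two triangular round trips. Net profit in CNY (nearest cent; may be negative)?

Best loop CNY → HKD → ZAR → CNY:
CNY 1,890,000.00 × 1.0784 (sell CNY at bid) = HKD 2,038,176.00
HKD 2,038,176.00 × 2.1823 (sell HKD at bid) = ZAR 4,447,911.48
ZAR 4,447,911.48 × 0.42642 (sell ZAR at bid) = CNY 1,896,678.42

Net profit: CNY 6,678.42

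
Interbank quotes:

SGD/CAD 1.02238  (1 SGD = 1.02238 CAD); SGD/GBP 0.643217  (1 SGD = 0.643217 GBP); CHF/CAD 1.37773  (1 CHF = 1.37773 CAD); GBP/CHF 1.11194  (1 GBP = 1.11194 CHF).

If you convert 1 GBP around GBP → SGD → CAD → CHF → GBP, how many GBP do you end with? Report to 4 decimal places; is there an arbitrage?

Around GBP → SGD → CAD → CHF → GBP: 1 ÷ 0.643217 × 1.02238 ÷ 1.37773 ÷ 1.11194 = 1.037551
Product > 1; profitable direction is GBP → SGD → CAD → CHF → GBP.

1.0376 (arbitrage exists)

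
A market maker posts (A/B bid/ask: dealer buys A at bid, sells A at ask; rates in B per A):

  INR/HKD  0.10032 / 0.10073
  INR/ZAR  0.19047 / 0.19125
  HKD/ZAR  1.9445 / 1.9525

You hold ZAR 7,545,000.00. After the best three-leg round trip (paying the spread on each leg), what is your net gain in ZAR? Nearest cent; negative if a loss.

Best loop ZAR → INR → HKD → ZAR:
ZAR 7,545,000.00 ÷ 0.19125 (buy INR at ask) = INR 39,450,980.39
INR 39,450,980.39 × 0.10032 (sell INR at bid) = HKD 3,957,722.35
HKD 3,957,722.35 × 1.9445 (sell HKD at bid) = ZAR 7,695,791.12

Net profit: ZAR 150,791.12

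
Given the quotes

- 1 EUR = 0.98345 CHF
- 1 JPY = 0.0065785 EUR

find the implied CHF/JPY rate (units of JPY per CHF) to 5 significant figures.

1 CHF ÷ 0.98345 = 1.01683 EUR
1.01683 EUR ÷ 0.0065785 = 154.568 JPY

CHF/JPY = 154.57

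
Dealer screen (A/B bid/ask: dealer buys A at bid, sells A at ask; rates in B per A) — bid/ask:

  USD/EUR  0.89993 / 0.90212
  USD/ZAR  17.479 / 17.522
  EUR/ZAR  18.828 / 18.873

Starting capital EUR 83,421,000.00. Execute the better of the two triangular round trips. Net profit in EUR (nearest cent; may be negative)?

Best loop EUR → USD → ZAR → EUR:
EUR 83,421,000.00 ÷ 0.90212 (buy USD at ask) = USD 92,472,176.65
USD 92,472,176.65 × 17.479 (sell USD at bid) = ZAR 1,616,321,175.68
ZAR 1,616,321,175.68 ÷ 18.873 (buy EUR at ask) = EUR 85,641,984.62

Net profit: EUR 2,220,984.62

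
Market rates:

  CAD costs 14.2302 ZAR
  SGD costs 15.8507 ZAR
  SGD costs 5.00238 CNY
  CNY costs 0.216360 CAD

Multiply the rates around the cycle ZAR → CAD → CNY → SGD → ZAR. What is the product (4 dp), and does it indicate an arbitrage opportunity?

1.0292 (arbitrage exists)

Around ZAR → CAD → CNY → SGD → ZAR: 1 ÷ 14.2302 ÷ 0.216360 ÷ 5.00238 × 15.8507 = 1.029162
Product > 1; profitable direction is ZAR → CAD → CNY → SGD → ZAR.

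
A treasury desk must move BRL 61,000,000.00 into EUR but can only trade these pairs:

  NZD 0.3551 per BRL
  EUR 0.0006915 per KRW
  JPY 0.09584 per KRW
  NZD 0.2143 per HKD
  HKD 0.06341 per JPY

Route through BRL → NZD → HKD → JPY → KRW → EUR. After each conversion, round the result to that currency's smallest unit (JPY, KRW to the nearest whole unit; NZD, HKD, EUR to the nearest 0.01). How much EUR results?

BRL 61,000,000.00 × 0.3551 = NZD 21,661,100.00
NZD 21,661,100.00 ÷ 0.2143 = HKD 101,078,394.77
HKD 101,078,394.77 ÷ 0.06341 = JPY 1,594,045,021
JPY 1,594,045,021 ÷ 0.09584 = KRW 16,632,356,229
KRW 16,632,356,229 × 0.0006915 = EUR 11,501,274.33

EUR 11,501,274.33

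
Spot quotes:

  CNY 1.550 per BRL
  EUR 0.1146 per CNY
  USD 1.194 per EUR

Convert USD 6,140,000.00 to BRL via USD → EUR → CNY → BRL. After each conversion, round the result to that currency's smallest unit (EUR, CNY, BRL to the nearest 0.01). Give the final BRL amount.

BRL 28,949,944.04

USD 6,140,000.00 ÷ 1.194 = EUR 5,142,378.56
EUR 5,142,378.56 ÷ 0.1146 = CNY 44,872,413.26
CNY 44,872,413.26 ÷ 1.550 = BRL 28,949,944.04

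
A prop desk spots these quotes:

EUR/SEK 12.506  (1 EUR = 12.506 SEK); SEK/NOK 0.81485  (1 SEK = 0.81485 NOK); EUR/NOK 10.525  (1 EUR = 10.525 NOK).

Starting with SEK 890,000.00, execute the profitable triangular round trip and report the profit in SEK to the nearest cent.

Profit: SEK 29,212.70

Profitable loop is SEK → EUR → NOK → SEK:
SEK 890,000.00 ÷ 12.506 = EUR 71,165.84
EUR 71,165.84 × 10.525 = NOK 749,020.47
NOK 749,020.47 ÷ 0.81485 = SEK 919,212.70
Profit = SEK 919,212.70 − SEK 890,000.00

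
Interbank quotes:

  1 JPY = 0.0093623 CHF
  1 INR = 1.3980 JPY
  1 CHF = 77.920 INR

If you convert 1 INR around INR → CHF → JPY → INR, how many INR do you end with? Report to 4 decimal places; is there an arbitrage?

Around INR → CHF → JPY → INR: 1 ÷ 77.920 ÷ 0.0093623 ÷ 1.3980 = 0.980531
Product < 1; profitable direction is INR → JPY → CHF → INR.

0.9805 (arbitrage exists)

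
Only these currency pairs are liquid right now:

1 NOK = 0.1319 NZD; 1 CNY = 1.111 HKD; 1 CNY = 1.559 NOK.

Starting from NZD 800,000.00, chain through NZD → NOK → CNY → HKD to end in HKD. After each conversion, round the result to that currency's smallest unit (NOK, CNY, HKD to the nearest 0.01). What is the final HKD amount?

NZD 800,000.00 ÷ 0.1319 = NOK 6,065,200.91
NOK 6,065,200.91 ÷ 1.559 = CNY 3,890,443.18
CNY 3,890,443.18 × 1.111 = HKD 4,322,282.37

HKD 4,322,282.37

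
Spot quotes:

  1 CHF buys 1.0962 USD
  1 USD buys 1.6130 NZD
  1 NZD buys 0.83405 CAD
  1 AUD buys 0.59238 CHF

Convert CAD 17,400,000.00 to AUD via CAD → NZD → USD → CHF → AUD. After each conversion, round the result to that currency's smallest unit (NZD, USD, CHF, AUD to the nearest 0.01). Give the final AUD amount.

AUD 19,917,398.34

CAD 17,400,000.00 ÷ 0.83405 = NZD 20,862,058.63
NZD 20,862,058.63 ÷ 1.6130 = USD 12,933,700.33
USD 12,933,700.33 ÷ 1.0962 = CHF 11,798,668.43
CHF 11,798,668.43 ÷ 0.59238 = AUD 19,917,398.34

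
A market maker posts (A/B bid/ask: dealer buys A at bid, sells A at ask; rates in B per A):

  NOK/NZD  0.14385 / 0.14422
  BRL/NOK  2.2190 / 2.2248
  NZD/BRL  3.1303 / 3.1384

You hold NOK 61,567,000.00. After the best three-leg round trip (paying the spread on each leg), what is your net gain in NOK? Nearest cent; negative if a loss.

Net result: NOK -49,153.83 (no profitable arbitrage after spreads)

Best loop NOK → NZD → BRL → NOK:
NOK 61,567,000.00 × 0.14385 (sell NOK at bid) = NZD 8,856,412.95
NZD 8,856,412.95 × 3.1303 (sell NZD at bid) = BRL 27,723,229.46
BRL 27,723,229.46 × 2.2190 (sell BRL at bid) = NOK 61,517,846.17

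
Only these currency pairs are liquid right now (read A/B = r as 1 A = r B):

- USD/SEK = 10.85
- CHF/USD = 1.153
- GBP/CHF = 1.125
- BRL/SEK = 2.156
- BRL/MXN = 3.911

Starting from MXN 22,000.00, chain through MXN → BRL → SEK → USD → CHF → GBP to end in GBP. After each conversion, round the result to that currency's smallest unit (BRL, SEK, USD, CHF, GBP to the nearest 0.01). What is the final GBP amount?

GBP 861.72

MXN 22,000.00 ÷ 3.911 = BRL 5,625.16
BRL 5,625.16 × 2.156 = SEK 12,127.84
SEK 12,127.84 ÷ 10.85 = USD 1,117.77
USD 1,117.77 ÷ 1.153 = CHF 969.44
CHF 969.44 ÷ 1.125 = GBP 861.72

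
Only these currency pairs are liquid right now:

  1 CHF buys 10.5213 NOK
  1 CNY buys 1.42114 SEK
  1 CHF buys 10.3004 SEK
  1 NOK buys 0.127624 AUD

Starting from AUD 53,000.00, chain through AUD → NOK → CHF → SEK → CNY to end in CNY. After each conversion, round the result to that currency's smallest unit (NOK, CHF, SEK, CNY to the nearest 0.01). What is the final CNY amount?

CNY 286,082.50

AUD 53,000.00 ÷ 0.127624 = NOK 415,282.39
NOK 415,282.39 ÷ 10.5213 = CHF 39,470.63
CHF 39,470.63 × 10.3004 = SEK 406,563.28
SEK 406,563.28 ÷ 1.42114 = CNY 286,082.50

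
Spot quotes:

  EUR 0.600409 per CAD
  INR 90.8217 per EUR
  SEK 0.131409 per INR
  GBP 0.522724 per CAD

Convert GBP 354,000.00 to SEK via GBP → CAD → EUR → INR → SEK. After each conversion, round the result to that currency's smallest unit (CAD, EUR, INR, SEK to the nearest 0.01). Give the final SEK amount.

SEK 4,852,803.99

GBP 354,000.00 ÷ 0.522724 = CAD 677,221.63
CAD 677,221.63 × 0.600409 = EUR 406,609.96
EUR 406,609.96 × 90.8217 = INR 36,929,007.80
INR 36,929,007.80 × 0.131409 = SEK 4,852,803.99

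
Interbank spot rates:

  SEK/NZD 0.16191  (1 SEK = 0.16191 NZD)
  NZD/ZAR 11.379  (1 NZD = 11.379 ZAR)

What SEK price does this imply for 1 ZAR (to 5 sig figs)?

ZAR/SEK = 0.54278

1 ZAR ÷ 11.379 = 0.0878812 NZD
0.0878812 NZD ÷ 0.16191 = 0.542778 SEK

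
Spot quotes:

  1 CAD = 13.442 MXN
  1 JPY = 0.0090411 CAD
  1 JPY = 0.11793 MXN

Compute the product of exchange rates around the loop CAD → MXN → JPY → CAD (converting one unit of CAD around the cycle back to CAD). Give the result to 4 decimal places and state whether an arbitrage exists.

1.0305 (arbitrage exists)

Around CAD → MXN → JPY → CAD: 1 × 13.442 ÷ 0.11793 × 0.0090411 = 1.030531
Product > 1; profitable direction is CAD → MXN → JPY → CAD.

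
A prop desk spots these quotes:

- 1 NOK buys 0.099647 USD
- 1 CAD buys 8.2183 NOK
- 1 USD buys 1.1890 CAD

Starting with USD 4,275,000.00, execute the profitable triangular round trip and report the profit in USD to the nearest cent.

Profit: USD 115,439.99

Profitable loop is USD → NOK → CAD → USD:
USD 4,275,000.00 ÷ 0.099647 = NOK 42,901,442.09
NOK 42,901,442.09 ÷ 8.2183 = CAD 5,220,233.15
CAD 5,220,233.15 ÷ 1.1890 = USD 4,390,439.99
Profit = USD 4,390,439.99 − USD 4,275,000.00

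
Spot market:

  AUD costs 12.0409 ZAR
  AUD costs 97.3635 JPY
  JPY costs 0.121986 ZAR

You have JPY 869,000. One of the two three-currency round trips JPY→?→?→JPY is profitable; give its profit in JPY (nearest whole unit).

Profitable loop is JPY → AUD → ZAR → JPY:
JPY 869,000 ÷ 97.3635 = AUD 8,925.32
AUD 8,925.32 × 12.0409 = ZAR 107,468.84
ZAR 107,468.84 ÷ 0.121986 = JPY 880,993
Profit = JPY 880,993 − JPY 869,000

Profit: JPY 11,993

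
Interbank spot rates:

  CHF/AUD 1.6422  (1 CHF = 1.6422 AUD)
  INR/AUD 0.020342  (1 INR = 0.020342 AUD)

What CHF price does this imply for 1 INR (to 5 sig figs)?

INR/CHF = 0.012387

1 INR × 0.020342 = 0.020342 AUD
0.020342 AUD ÷ 1.6422 = 0.012387 CHF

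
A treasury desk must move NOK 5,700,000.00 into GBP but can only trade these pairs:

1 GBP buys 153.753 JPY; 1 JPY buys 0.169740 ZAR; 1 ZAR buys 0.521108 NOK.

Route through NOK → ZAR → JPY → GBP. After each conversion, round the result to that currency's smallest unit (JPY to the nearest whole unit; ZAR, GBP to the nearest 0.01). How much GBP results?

NOK 5,700,000.00 ÷ 0.521108 = ZAR 10,938,231.61
ZAR 10,938,231.61 ÷ 0.169740 = JPY 64,441,096
JPY 64,441,096 ÷ 153.753 = GBP 419,120.90

GBP 419,120.90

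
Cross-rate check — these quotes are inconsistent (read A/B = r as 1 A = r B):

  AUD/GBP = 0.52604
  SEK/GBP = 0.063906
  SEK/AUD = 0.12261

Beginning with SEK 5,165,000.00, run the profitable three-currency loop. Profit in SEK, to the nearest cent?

Profit: SEK 47,827.48

Profitable loop is SEK → AUD → GBP → SEK:
SEK 5,165,000.00 × 0.12261 = AUD 633,280.65
AUD 633,280.65 × 0.52604 = GBP 333,130.95
GBP 333,130.95 ÷ 0.063906 = SEK 5,212,827.48
Profit = SEK 5,212,827.48 − SEK 5,165,000.00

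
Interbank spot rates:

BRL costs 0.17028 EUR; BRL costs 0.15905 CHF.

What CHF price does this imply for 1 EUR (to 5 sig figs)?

1 EUR ÷ 0.17028 = 5.87268 BRL
5.87268 BRL × 0.15905 = 0.93405 CHF

EUR/CHF = 0.93405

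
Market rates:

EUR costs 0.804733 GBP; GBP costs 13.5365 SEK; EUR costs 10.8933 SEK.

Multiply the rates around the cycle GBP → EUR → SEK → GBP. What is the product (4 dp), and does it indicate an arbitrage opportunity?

1.0000 (no arbitrage)

Around GBP → EUR → SEK → GBP: 1 ÷ 0.804733 × 10.8933 ÷ 13.5365 = 1.000003
Product ≈ 1 (deviation 0.000%, within rounding noise).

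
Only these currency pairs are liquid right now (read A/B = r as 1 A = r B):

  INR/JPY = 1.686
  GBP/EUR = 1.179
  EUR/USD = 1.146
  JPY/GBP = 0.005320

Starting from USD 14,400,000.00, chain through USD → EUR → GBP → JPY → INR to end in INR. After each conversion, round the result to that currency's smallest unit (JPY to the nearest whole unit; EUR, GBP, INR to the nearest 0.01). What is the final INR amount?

USD 14,400,000.00 ÷ 1.146 = EUR 12,565,445.03
EUR 12,565,445.03 ÷ 1.179 = GBP 10,657,714.19
GBP 10,657,714.19 ÷ 0.005320 = JPY 2,003,329,735
JPY 2,003,329,735 ÷ 1.686 = INR 1,188,214,552.19

INR 1,188,214,552.19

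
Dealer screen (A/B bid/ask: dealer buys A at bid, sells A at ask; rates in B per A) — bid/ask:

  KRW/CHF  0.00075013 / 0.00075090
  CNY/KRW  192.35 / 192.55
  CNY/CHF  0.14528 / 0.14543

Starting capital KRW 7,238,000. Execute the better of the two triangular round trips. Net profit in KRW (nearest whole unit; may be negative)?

Best loop KRW → CNY → CHF → KRW:
KRW 7,238,000 ÷ 192.55 (buy CNY at ask) = CNY 37,590.24
CNY 37,590.24 × 0.14528 (sell CNY at bid) = CHF 5,461.11
CHF 5,461.11 ÷ 0.00075090 (buy KRW at ask) = KRW 7,272,752

Net profit: KRW 34,752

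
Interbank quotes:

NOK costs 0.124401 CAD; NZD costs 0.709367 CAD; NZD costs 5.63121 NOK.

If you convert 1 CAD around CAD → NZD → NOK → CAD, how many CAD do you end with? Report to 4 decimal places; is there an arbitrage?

Around CAD → NZD → NOK → CAD: 1 ÷ 0.709367 × 5.63121 × 0.124401 = 0.987540
Product < 1; profitable direction is CAD → NOK → NZD → CAD.

0.9875 (arbitrage exists)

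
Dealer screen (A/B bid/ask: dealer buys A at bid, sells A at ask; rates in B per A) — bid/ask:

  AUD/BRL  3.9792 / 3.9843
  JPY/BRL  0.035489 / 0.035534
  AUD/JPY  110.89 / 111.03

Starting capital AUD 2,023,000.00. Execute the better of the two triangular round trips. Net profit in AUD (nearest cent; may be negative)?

Best loop AUD → BRL → JPY → AUD:
AUD 2,023,000.00 × 3.9792 (sell AUD at bid) = BRL 8,049,921.60
BRL 8,049,921.60 ÷ 0.035534 (buy JPY at ask) = JPY 226,541,386
JPY 226,541,386 ÷ 111.03 (buy AUD at ask) = AUD 2,040,361.94

Net profit: AUD 17,361.94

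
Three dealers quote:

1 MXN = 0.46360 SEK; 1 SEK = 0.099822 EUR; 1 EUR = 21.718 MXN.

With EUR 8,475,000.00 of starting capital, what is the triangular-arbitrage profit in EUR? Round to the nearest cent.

Profitable loop is EUR → MXN → SEK → EUR:
EUR 8,475,000.00 × 21.718 = MXN 184,060,050.00
MXN 184,060,050.00 × 0.46360 = SEK 85,330,239.18
SEK 85,330,239.18 × 0.099822 = EUR 8,517,835.14
Profit = EUR 8,517,835.14 − EUR 8,475,000.00

Profit: EUR 42,835.14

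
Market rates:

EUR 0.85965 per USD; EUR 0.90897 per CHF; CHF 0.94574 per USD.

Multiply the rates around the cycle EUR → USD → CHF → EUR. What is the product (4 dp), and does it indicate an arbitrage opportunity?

Around EUR → USD → CHF → EUR: 1 ÷ 0.85965 × 0.94574 × 0.90897 = 0.999999
Product ≈ 1 (deviation 0.000%, within rounding noise).

1.0000 (no arbitrage)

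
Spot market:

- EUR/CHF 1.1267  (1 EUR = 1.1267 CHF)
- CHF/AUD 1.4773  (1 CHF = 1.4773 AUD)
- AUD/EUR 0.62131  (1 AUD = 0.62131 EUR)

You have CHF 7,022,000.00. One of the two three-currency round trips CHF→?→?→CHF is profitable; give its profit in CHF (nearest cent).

Profitable loop is CHF → AUD → EUR → CHF:
CHF 7,022,000.00 × 1.4773 = AUD 10,373,600.60
AUD 10,373,600.60 × 0.62131 = EUR 6,445,221.79
EUR 6,445,221.79 × 1.1267 = CHF 7,261,831.39
Profit = CHF 7,261,831.39 − CHF 7,022,000.00

Profit: CHF 239,831.39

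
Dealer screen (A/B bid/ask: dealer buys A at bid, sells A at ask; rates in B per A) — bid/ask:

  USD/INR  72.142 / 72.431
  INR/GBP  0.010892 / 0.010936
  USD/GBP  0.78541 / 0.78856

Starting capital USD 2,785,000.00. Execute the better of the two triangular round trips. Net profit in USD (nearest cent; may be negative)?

Best loop USD → INR → GBP → USD:
USD 2,785,000.00 × 72.142 (sell USD at bid) = INR 200,915,470.00
INR 200,915,470.00 × 0.010892 (sell INR at bid) = GBP 2,188,371.30
GBP 2,188,371.30 ÷ 0.78856 (buy USD at ask) = USD 2,775,148.75

Net result: USD -9,851.25 (no profitable arbitrage after spreads)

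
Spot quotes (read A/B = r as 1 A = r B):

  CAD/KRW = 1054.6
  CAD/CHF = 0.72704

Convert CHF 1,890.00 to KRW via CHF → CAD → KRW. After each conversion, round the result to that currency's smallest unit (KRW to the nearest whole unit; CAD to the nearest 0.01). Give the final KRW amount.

KRW 2,741,517

CHF 1,890.00 ÷ 0.72704 = CAD 2,599.58
CAD 2,599.58 × 1054.6 = KRW 2,741,517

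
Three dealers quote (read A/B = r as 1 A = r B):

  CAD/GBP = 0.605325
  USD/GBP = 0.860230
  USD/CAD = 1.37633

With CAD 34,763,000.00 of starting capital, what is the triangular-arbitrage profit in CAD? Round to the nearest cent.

Profitable loop is CAD → USD → GBP → CAD:
CAD 34,763,000.00 ÷ 1.37633 = USD 25,257,750.68
USD 25,257,750.68 × 0.860230 = GBP 21,727,474.87
GBP 21,727,474.87 ÷ 0.605325 = CAD 35,893,899.76
Profit = CAD 35,893,899.76 − CAD 34,763,000.00

Profit: CAD 1,130,899.76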